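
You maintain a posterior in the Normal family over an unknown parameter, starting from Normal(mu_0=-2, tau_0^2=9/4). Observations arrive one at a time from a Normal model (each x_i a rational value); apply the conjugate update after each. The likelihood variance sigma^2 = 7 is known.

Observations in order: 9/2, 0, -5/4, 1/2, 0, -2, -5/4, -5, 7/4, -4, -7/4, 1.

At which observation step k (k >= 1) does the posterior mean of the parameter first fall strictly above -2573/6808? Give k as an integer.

obs 1: x=9/2 → posterior Normal(-31/74, 63/37)
obs 2: x=0 → posterior Normal(-31/92, 63/46)
obs 3: x=-5/4 → posterior Normal(-107/220, 63/55)
obs 4: x=1/2 → posterior Normal(-89/256, 63/64)
obs 5: x=0 → posterior Normal(-89/292, 63/73)
obs 6: x=-2 → posterior Normal(-161/328, 63/82)
obs 7: x=-5/4 → posterior Normal(-103/182, 9/13)
obs 8: x=-5 → posterior Normal(-193/200, 63/100)
obs 9: x=7/4 → posterior Normal(-323/436, 63/109)
obs 10: x=-4 → posterior Normal(-467/472, 63/118)
obs 11: x=-7/4 → posterior Normal(-265/254, 63/127)
obs 12: x=1 → posterior Normal(-247/272, 63/136)

k = 2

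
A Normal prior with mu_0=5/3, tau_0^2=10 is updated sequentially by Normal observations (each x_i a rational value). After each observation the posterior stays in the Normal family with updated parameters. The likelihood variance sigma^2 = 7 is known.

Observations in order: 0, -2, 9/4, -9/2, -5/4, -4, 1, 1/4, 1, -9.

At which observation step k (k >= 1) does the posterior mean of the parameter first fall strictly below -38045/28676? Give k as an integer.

k = 10

obs 1: x=0 → posterior Normal(35/51, 70/17)
obs 2: x=-2 → posterior Normal(-25/81, 70/27)
obs 3: x=9/4 → posterior Normal(85/222, 70/37)
obs 4: x=-9/2 → posterior Normal(-185/282, 70/47)
obs 5: x=-5/4 → posterior Normal(-130/171, 70/57)
obs 6: x=-4 → posterior Normal(-250/201, 70/67)
obs 7: x=1 → posterior Normal(-20/21, 10/11)
obs 8: x=1/4 → posterior Normal(-425/522, 70/87)
obs 9: x=1 → posterior Normal(-365/582, 70/97)
obs 10: x=-9 → posterior Normal(-905/642, 70/107)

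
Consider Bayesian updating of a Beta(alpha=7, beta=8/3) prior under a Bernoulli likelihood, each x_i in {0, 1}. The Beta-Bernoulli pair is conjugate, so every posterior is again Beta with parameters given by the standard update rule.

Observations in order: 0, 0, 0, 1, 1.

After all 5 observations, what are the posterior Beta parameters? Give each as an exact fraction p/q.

alpha=9, beta=17/3

obs 1: x=0 → posterior Beta(7, 11/3)
obs 2: x=0 → posterior Beta(7, 14/3)
obs 3: x=0 → posterior Beta(7, 17/3)
obs 4: x=1 → posterior Beta(8, 17/3)
obs 5: x=1 → posterior Beta(9, 17/3)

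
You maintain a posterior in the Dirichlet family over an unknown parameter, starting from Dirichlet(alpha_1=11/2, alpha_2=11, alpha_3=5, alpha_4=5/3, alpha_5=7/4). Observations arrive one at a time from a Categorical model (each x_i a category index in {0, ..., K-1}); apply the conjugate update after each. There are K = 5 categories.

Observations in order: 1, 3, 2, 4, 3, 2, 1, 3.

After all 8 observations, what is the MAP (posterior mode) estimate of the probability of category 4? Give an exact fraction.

21/335

obs 1: x=1 → posterior Dirichlet(11/2, 12, 5, 5/3, 7/4)
obs 2: x=3 → posterior Dirichlet(11/2, 12, 5, 8/3, 7/4)
obs 3: x=2 → posterior Dirichlet(11/2, 12, 6, 8/3, 7/4)
obs 4: x=4 → posterior Dirichlet(11/2, 12, 6, 8/3, 11/4)
obs 5: x=3 → posterior Dirichlet(11/2, 12, 6, 11/3, 11/4)
obs 6: x=2 → posterior Dirichlet(11/2, 12, 7, 11/3, 11/4)
obs 7: x=1 → posterior Dirichlet(11/2, 13, 7, 11/3, 11/4)
obs 8: x=3 → posterior Dirichlet(11/2, 13, 7, 14/3, 11/4)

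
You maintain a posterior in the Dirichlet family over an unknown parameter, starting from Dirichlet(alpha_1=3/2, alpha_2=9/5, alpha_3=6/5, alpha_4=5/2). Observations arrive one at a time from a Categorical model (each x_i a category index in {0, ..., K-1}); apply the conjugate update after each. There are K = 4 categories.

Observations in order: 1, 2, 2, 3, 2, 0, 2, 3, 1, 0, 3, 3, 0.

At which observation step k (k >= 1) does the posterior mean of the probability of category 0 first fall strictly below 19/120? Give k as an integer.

obs 1: x=1 → posterior Dirichlet(3/2, 14/5, 6/5, 5/2)
obs 2: x=2 → posterior Dirichlet(3/2, 14/5, 11/5, 5/2)
obs 3: x=2 → posterior Dirichlet(3/2, 14/5, 16/5, 5/2)
obs 4: x=3 → posterior Dirichlet(3/2, 14/5, 16/5, 7/2)
obs 5: x=2 → posterior Dirichlet(3/2, 14/5, 21/5, 7/2)
obs 6: x=0 → posterior Dirichlet(5/2, 14/5, 21/5, 7/2)
obs 7: x=2 → posterior Dirichlet(5/2, 14/5, 26/5, 7/2)
obs 8: x=3 → posterior Dirichlet(5/2, 14/5, 26/5, 9/2)
obs 9: x=1 → posterior Dirichlet(5/2, 19/5, 26/5, 9/2)
obs 10: x=0 → posterior Dirichlet(7/2, 19/5, 26/5, 9/2)
obs 11: x=3 → posterior Dirichlet(7/2, 19/5, 26/5, 11/2)
obs 12: x=3 → posterior Dirichlet(7/2, 19/5, 26/5, 13/2)
obs 13: x=0 → posterior Dirichlet(9/2, 19/5, 26/5, 13/2)

k = 3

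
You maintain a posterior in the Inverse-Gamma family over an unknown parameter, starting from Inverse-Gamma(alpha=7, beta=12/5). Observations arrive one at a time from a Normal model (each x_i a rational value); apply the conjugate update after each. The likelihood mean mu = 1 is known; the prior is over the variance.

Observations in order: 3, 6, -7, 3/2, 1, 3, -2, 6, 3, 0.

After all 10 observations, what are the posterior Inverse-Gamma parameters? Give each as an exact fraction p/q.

alpha=12, beta=2821/40

obs 1: x=3 → posterior Inverse-Gamma(15/2, 22/5)
obs 2: x=6 → posterior Inverse-Gamma(8, 169/10)
obs 3: x=-7 → posterior Inverse-Gamma(17/2, 489/10)
obs 4: x=3/2 → posterior Inverse-Gamma(9, 1961/40)
obs 5: x=1 → posterior Inverse-Gamma(19/2, 1961/40)
obs 6: x=3 → posterior Inverse-Gamma(10, 2041/40)
obs 7: x=-2 → posterior Inverse-Gamma(21/2, 2221/40)
obs 8: x=6 → posterior Inverse-Gamma(11, 2721/40)
obs 9: x=3 → posterior Inverse-Gamma(23/2, 2801/40)
obs 10: x=0 → posterior Inverse-Gamma(12, 2821/40)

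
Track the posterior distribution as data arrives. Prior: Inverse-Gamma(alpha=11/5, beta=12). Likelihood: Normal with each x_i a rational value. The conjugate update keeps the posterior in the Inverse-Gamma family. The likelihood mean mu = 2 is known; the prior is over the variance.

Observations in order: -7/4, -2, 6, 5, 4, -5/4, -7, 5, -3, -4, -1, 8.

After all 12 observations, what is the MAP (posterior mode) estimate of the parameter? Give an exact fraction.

11585/736

obs 1: x=-7/4 → posterior Inverse-Gamma(27/10, 609/32)
obs 2: x=-2 → posterior Inverse-Gamma(16/5, 865/32)
obs 3: x=6 → posterior Inverse-Gamma(37/10, 1121/32)
obs 4: x=5 → posterior Inverse-Gamma(21/5, 1265/32)
obs 5: x=4 → posterior Inverse-Gamma(47/10, 1329/32)
obs 6: x=-5/4 → posterior Inverse-Gamma(26/5, 749/16)
obs 7: x=-7 → posterior Inverse-Gamma(57/10, 1397/16)
obs 8: x=5 → posterior Inverse-Gamma(31/5, 1469/16)
obs 9: x=-3 → posterior Inverse-Gamma(67/10, 1669/16)
obs 10: x=-4 → posterior Inverse-Gamma(36/5, 1957/16)
obs 11: x=-1 → posterior Inverse-Gamma(77/10, 2029/16)
obs 12: x=8 → posterior Inverse-Gamma(41/5, 2317/16)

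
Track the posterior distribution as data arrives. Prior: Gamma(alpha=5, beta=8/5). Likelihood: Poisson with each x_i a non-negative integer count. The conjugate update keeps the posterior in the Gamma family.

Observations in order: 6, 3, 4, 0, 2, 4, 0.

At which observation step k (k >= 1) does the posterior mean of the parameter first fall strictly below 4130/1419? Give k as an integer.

k = 7

obs 1: x=6 → posterior Gamma(11, 13/5)
obs 2: x=3 → posterior Gamma(14, 18/5)
obs 3: x=4 → posterior Gamma(18, 23/5)
obs 4: x=0 → posterior Gamma(18, 28/5)
obs 5: x=2 → posterior Gamma(20, 33/5)
obs 6: x=4 → posterior Gamma(24, 38/5)
obs 7: x=0 → posterior Gamma(24, 43/5)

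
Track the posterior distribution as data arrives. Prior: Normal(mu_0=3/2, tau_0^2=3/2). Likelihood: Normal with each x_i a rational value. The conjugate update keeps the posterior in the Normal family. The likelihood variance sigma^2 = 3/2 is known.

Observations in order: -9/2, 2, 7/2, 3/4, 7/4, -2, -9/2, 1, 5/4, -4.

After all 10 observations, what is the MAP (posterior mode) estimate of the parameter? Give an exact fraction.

-13/44

obs 1: x=-9/2 → posterior Normal(-3/2, 3/4)
obs 2: x=2 → posterior Normal(-1/3, 1/2)
obs 3: x=7/2 → posterior Normal(5/8, 3/8)
obs 4: x=3/4 → posterior Normal(13/20, 3/10)
obs 5: x=7/4 → posterior Normal(5/6, 1/4)
obs 6: x=-2 → posterior Normal(3/7, 3/14)
obs 7: x=-9/2 → posterior Normal(-3/16, 3/16)
obs 8: x=1 → posterior Normal(-1/18, 1/6)
obs 9: x=5/4 → posterior Normal(3/40, 3/20)
obs 10: x=-4 → posterior Normal(-13/44, 3/22)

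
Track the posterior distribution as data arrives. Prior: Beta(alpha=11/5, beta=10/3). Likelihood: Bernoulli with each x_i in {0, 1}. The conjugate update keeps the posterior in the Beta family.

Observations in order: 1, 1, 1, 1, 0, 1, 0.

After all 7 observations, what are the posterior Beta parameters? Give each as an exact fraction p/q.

obs 1: x=1 → posterior Beta(16/5, 10/3)
obs 2: x=1 → posterior Beta(21/5, 10/3)
obs 3: x=1 → posterior Beta(26/5, 10/3)
obs 4: x=1 → posterior Beta(31/5, 10/3)
obs 5: x=0 → posterior Beta(31/5, 13/3)
obs 6: x=1 → posterior Beta(36/5, 13/3)
obs 7: x=0 → posterior Beta(36/5, 16/3)

alpha=36/5, beta=16/3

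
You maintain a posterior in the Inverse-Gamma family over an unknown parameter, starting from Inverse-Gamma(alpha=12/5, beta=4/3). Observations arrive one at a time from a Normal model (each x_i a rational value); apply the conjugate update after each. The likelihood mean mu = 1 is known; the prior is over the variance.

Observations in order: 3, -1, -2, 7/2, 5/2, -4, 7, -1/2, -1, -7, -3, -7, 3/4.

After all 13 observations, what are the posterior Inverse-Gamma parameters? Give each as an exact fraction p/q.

alpha=89/10, beta=11495/96

obs 1: x=3 → posterior Inverse-Gamma(29/10, 10/3)
obs 2: x=-1 → posterior Inverse-Gamma(17/5, 16/3)
obs 3: x=-2 → posterior Inverse-Gamma(39/10, 59/6)
obs 4: x=7/2 → posterior Inverse-Gamma(22/5, 311/24)
obs 5: x=5/2 → posterior Inverse-Gamma(49/10, 169/12)
obs 6: x=-4 → posterior Inverse-Gamma(27/5, 319/12)
obs 7: x=7 → posterior Inverse-Gamma(59/10, 535/12)
obs 8: x=-1/2 → posterior Inverse-Gamma(32/5, 1097/24)
obs 9: x=-1 → posterior Inverse-Gamma(69/10, 1145/24)
obs 10: x=-7 → posterior Inverse-Gamma(37/5, 1913/24)
obs 11: x=-3 → posterior Inverse-Gamma(79/10, 2105/24)
obs 12: x=-7 → posterior Inverse-Gamma(42/5, 2873/24)
obs 13: x=3/4 → posterior Inverse-Gamma(89/10, 11495/96)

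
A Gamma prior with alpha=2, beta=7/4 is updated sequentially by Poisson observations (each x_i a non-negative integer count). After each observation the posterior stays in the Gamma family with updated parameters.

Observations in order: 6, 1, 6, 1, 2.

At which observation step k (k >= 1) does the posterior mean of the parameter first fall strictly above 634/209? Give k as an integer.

obs 1: x=6 → posterior Gamma(8, 11/4)
obs 2: x=1 → posterior Gamma(9, 15/4)
obs 3: x=6 → posterior Gamma(15, 19/4)
obs 4: x=1 → posterior Gamma(16, 23/4)
obs 5: x=2 → posterior Gamma(18, 27/4)

k = 3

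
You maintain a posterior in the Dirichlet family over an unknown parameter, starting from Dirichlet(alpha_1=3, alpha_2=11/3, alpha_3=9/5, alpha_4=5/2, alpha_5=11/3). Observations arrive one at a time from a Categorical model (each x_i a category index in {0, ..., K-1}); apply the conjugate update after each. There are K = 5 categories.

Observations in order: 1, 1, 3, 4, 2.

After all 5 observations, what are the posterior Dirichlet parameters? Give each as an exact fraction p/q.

obs 1: x=1 → posterior Dirichlet(3, 14/3, 9/5, 5/2, 11/3)
obs 2: x=1 → posterior Dirichlet(3, 17/3, 9/5, 5/2, 11/3)
obs 3: x=3 → posterior Dirichlet(3, 17/3, 9/5, 7/2, 11/3)
obs 4: x=4 → posterior Dirichlet(3, 17/3, 9/5, 7/2, 14/3)
obs 5: x=2 → posterior Dirichlet(3, 17/3, 14/5, 7/2, 14/3)

alpha_1=3, alpha_2=17/3, alpha_3=14/5, alpha_4=7/2, alpha_5=14/3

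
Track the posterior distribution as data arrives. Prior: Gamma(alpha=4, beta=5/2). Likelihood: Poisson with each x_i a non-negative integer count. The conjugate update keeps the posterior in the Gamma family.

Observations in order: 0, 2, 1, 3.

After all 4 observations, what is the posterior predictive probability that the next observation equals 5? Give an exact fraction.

obs 1: x=0 → posterior Gamma(4, 7/2)
obs 2: x=2 → posterior Gamma(6, 9/2)
obs 3: x=1 → posterior Gamma(7, 11/2)
obs 4: x=3 → posterior Gamma(10, 13/2)

8831766421814336/437893890380859375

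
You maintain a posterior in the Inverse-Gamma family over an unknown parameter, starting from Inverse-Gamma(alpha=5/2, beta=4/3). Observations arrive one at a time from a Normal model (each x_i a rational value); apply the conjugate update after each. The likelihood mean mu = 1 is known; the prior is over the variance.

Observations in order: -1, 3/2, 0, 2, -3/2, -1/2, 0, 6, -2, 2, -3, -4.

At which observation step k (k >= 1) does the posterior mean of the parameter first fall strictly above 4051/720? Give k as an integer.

k = 12

obs 1: x=-1 → posterior Inverse-Gamma(3, 10/3)
obs 2: x=3/2 → posterior Inverse-Gamma(7/2, 83/24)
obs 3: x=0 → posterior Inverse-Gamma(4, 95/24)
obs 4: x=2 → posterior Inverse-Gamma(9/2, 107/24)
obs 5: x=-3/2 → posterior Inverse-Gamma(5, 91/12)
obs 6: x=-1/2 → posterior Inverse-Gamma(11/2, 209/24)
obs 7: x=0 → posterior Inverse-Gamma(6, 221/24)
obs 8: x=6 → posterior Inverse-Gamma(13/2, 521/24)
obs 9: x=-2 → posterior Inverse-Gamma(7, 629/24)
obs 10: x=2 → posterior Inverse-Gamma(15/2, 641/24)
obs 11: x=-3 → posterior Inverse-Gamma(8, 833/24)
obs 12: x=-4 → posterior Inverse-Gamma(17/2, 1133/24)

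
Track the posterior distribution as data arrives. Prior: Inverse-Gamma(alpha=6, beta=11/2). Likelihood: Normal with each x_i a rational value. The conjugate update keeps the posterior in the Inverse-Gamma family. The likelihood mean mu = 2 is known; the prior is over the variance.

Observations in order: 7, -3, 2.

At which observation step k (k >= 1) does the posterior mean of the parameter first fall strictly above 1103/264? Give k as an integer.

obs 1: x=7 → posterior Inverse-Gamma(13/2, 18)
obs 2: x=-3 → posterior Inverse-Gamma(7, 61/2)
obs 3: x=2 → posterior Inverse-Gamma(15/2, 61/2)

k = 2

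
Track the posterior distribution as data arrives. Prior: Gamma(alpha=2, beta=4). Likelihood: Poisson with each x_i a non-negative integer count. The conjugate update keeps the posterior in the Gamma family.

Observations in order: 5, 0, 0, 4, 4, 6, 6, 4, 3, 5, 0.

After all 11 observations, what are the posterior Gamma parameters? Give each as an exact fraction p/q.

alpha=39, beta=15

obs 1: x=5 → posterior Gamma(7, 5)
obs 2: x=0 → posterior Gamma(7, 6)
obs 3: x=0 → posterior Gamma(7, 7)
obs 4: x=4 → posterior Gamma(11, 8)
obs 5: x=4 → posterior Gamma(15, 9)
obs 6: x=6 → posterior Gamma(21, 10)
obs 7: x=6 → posterior Gamma(27, 11)
obs 8: x=4 → posterior Gamma(31, 12)
obs 9: x=3 → posterior Gamma(34, 13)
obs 10: x=5 → posterior Gamma(39, 14)
obs 11: x=0 → posterior Gamma(39, 15)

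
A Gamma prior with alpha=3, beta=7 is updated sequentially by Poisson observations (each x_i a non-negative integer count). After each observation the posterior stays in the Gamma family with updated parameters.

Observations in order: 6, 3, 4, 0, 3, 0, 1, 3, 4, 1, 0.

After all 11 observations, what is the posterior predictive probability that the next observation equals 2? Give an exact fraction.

obs 1: x=6 → posterior Gamma(9, 8)
obs 2: x=3 → posterior Gamma(12, 9)
obs 3: x=4 → posterior Gamma(16, 10)
obs 4: x=0 → posterior Gamma(16, 11)
obs 5: x=3 → posterior Gamma(19, 12)
obs 6: x=0 → posterior Gamma(19, 13)
obs 7: x=1 → posterior Gamma(20, 14)
obs 8: x=3 → posterior Gamma(23, 15)
obs 9: x=4 → posterior Gamma(27, 16)
obs 10: x=1 → posterior Gamma(28, 17)
obs 11: x=0 → posterior Gamma(28, 18)

57036934570397395631025457407360761856/230466617897195215045509519405933293401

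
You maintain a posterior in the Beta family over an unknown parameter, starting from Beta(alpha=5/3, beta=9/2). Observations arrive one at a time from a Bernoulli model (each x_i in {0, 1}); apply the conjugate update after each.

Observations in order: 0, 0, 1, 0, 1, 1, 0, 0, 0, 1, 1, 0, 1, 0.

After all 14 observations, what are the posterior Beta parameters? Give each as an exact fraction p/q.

obs 1: x=0 → posterior Beta(5/3, 11/2)
obs 2: x=0 → posterior Beta(5/3, 13/2)
obs 3: x=1 → posterior Beta(8/3, 13/2)
obs 4: x=0 → posterior Beta(8/3, 15/2)
obs 5: x=1 → posterior Beta(11/3, 15/2)
obs 6: x=1 → posterior Beta(14/3, 15/2)
obs 7: x=0 → posterior Beta(14/3, 17/2)
obs 8: x=0 → posterior Beta(14/3, 19/2)
obs 9: x=0 → posterior Beta(14/3, 21/2)
obs 10: x=1 → posterior Beta(17/3, 21/2)
obs 11: x=1 → posterior Beta(20/3, 21/2)
obs 12: x=0 → posterior Beta(20/3, 23/2)
obs 13: x=1 → posterior Beta(23/3, 23/2)
obs 14: x=0 → posterior Beta(23/3, 25/2)

alpha=23/3, beta=25/2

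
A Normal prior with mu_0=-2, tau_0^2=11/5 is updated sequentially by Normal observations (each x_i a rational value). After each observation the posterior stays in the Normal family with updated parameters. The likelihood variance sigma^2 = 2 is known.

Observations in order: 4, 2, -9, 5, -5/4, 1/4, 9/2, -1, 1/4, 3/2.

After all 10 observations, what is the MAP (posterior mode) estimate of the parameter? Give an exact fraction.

obs 1: x=4 → posterior Normal(8/7, 22/21)
obs 2: x=2 → posterior Normal(23/16, 11/16)
obs 3: x=-9 → posterior Normal(-53/43, 22/43)
obs 4: x=5 → posterior Normal(1/27, 11/27)
obs 5: x=-5/4 → posterior Normal(-47/260, 22/65)
obs 6: x=1/4 → posterior Normal(-9/76, 11/38)
obs 7: x=9/2 → posterior Normal(27/58, 22/87)
obs 8: x=-1 → posterior Normal(59/196, 11/49)
obs 9: x=1/4 → posterior Normal(129/436, 22/109)
obs 10: x=3/2 → posterior Normal(13/32, 11/60)

13/32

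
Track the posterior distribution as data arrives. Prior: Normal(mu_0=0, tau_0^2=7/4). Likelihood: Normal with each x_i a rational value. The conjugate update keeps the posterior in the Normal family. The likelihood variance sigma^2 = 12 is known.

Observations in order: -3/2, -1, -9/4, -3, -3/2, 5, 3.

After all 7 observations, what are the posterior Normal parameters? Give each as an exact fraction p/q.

mu_0=-35/388, tau_0^2=84/97

obs 1: x=-3/2 → posterior Normal(-21/110, 84/55)
obs 2: x=-1 → posterior Normal(-35/124, 42/31)
obs 3: x=-9/4 → posterior Normal(-133/276, 28/23)
obs 4: x=-3 → posterior Normal(-217/304, 21/19)
obs 5: x=-3/2 → posterior Normal(-259/332, 84/83)
obs 6: x=5 → posterior Normal(-119/360, 14/15)
obs 7: x=3 → posterior Normal(-35/388, 84/97)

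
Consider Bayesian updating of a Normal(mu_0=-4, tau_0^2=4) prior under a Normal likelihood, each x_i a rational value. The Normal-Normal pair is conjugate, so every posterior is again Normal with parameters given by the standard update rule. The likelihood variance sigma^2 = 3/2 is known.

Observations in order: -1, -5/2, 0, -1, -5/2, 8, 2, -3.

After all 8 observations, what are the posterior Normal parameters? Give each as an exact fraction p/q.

obs 1: x=-1 → posterior Normal(-20/11, 12/11)
obs 2: x=-5/2 → posterior Normal(-40/19, 12/19)
obs 3: x=0 → posterior Normal(-40/27, 4/9)
obs 4: x=-1 → posterior Normal(-48/35, 12/35)
obs 5: x=-5/2 → posterior Normal(-68/43, 12/43)
obs 6: x=8 → posterior Normal(-4/51, 4/17)
obs 7: x=2 → posterior Normal(12/59, 12/59)
obs 8: x=-3 → posterior Normal(-12/67, 12/67)

mu_0=-12/67, tau_0^2=12/67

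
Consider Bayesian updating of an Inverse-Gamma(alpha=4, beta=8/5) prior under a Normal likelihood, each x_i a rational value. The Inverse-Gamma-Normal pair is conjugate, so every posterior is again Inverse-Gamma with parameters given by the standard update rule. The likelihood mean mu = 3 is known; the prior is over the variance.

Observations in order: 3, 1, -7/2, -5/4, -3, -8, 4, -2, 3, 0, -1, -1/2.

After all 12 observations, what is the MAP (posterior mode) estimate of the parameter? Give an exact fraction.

23021/1760

obs 1: x=3 → posterior Inverse-Gamma(9/2, 8/5)
obs 2: x=1 → posterior Inverse-Gamma(5, 18/5)
obs 3: x=-7/2 → posterior Inverse-Gamma(11/2, 989/40)
obs 4: x=-5/4 → posterior Inverse-Gamma(6, 5401/160)
obs 5: x=-3 → posterior Inverse-Gamma(13/2, 8281/160)
obs 6: x=-8 → posterior Inverse-Gamma(7, 17961/160)
obs 7: x=4 → posterior Inverse-Gamma(15/2, 18041/160)
obs 8: x=-2 → posterior Inverse-Gamma(8, 20041/160)
obs 9: x=3 → posterior Inverse-Gamma(17/2, 20041/160)
obs 10: x=0 → posterior Inverse-Gamma(9, 20761/160)
obs 11: x=-1 → posterior Inverse-Gamma(19/2, 22041/160)
obs 12: x=-1/2 → posterior Inverse-Gamma(10, 23021/160)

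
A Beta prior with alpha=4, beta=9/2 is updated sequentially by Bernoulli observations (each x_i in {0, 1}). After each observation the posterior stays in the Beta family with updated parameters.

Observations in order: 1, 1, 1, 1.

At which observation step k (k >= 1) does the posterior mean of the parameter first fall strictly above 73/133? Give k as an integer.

k = 2

obs 1: x=1 → posterior Beta(5, 9/2)
obs 2: x=1 → posterior Beta(6, 9/2)
obs 3: x=1 → posterior Beta(7, 9/2)
obs 4: x=1 → posterior Beta(8, 9/2)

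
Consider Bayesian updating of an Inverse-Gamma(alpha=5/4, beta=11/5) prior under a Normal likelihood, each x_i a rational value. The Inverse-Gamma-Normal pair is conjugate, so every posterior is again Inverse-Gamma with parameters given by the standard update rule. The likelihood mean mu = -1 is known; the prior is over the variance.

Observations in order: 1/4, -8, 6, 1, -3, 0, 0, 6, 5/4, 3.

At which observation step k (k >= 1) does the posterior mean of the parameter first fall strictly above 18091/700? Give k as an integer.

k = 3

obs 1: x=1/4 → posterior Inverse-Gamma(7/4, 477/160)
obs 2: x=-8 → posterior Inverse-Gamma(9/4, 4397/160)
obs 3: x=6 → posterior Inverse-Gamma(11/4, 8317/160)
obs 4: x=1 → posterior Inverse-Gamma(13/4, 8637/160)
obs 5: x=-3 → posterior Inverse-Gamma(15/4, 8957/160)
obs 6: x=0 → posterior Inverse-Gamma(17/4, 9037/160)
obs 7: x=0 → posterior Inverse-Gamma(19/4, 9117/160)
obs 8: x=6 → posterior Inverse-Gamma(21/4, 13037/160)
obs 9: x=5/4 → posterior Inverse-Gamma(23/4, 6721/80)
obs 10: x=3 → posterior Inverse-Gamma(25/4, 7361/80)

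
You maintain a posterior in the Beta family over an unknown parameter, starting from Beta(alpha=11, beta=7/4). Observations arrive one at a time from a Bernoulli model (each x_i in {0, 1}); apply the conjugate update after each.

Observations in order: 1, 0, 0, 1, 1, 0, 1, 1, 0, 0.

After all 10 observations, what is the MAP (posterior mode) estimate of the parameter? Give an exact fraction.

obs 1: x=1 → posterior Beta(12, 7/4)
obs 2: x=0 → posterior Beta(12, 11/4)
obs 3: x=0 → posterior Beta(12, 15/4)
obs 4: x=1 → posterior Beta(13, 15/4)
obs 5: x=1 → posterior Beta(14, 15/4)
obs 6: x=0 → posterior Beta(14, 19/4)
obs 7: x=1 → posterior Beta(15, 19/4)
obs 8: x=1 → posterior Beta(16, 19/4)
obs 9: x=0 → posterior Beta(16, 23/4)
obs 10: x=0 → posterior Beta(16, 27/4)

60/83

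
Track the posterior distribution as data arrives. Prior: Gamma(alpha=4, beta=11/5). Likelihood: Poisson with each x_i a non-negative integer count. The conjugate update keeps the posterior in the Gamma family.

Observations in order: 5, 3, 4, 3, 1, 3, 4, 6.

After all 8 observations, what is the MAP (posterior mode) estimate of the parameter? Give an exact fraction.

160/51

obs 1: x=5 → posterior Gamma(9, 16/5)
obs 2: x=3 → posterior Gamma(12, 21/5)
obs 3: x=4 → posterior Gamma(16, 26/5)
obs 4: x=3 → posterior Gamma(19, 31/5)
obs 5: x=1 → posterior Gamma(20, 36/5)
obs 6: x=3 → posterior Gamma(23, 41/5)
obs 7: x=4 → posterior Gamma(27, 46/5)
obs 8: x=6 → posterior Gamma(33, 51/5)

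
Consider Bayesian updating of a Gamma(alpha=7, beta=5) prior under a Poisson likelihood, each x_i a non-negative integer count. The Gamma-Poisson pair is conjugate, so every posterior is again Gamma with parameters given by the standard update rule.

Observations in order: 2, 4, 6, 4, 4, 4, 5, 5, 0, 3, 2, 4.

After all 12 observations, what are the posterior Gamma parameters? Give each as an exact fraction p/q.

alpha=50, beta=17

obs 1: x=2 → posterior Gamma(9, 6)
obs 2: x=4 → posterior Gamma(13, 7)
obs 3: x=6 → posterior Gamma(19, 8)
obs 4: x=4 → posterior Gamma(23, 9)
obs 5: x=4 → posterior Gamma(27, 10)
obs 6: x=4 → posterior Gamma(31, 11)
obs 7: x=5 → posterior Gamma(36, 12)
obs 8: x=5 → posterior Gamma(41, 13)
obs 9: x=0 → posterior Gamma(41, 14)
obs 10: x=3 → posterior Gamma(44, 15)
obs 11: x=2 → posterior Gamma(46, 16)
obs 12: x=4 → posterior Gamma(50, 17)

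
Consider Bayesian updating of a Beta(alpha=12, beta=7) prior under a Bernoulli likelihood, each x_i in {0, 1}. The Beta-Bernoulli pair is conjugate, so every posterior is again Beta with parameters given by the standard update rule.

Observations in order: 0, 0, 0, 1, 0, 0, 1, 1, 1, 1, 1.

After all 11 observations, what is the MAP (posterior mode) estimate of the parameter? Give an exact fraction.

17/28

obs 1: x=0 → posterior Beta(12, 8)
obs 2: x=0 → posterior Beta(12, 9)
obs 3: x=0 → posterior Beta(12, 10)
obs 4: x=1 → posterior Beta(13, 10)
obs 5: x=0 → posterior Beta(13, 11)
obs 6: x=0 → posterior Beta(13, 12)
obs 7: x=1 → posterior Beta(14, 12)
obs 8: x=1 → posterior Beta(15, 12)
obs 9: x=1 → posterior Beta(16, 12)
obs 10: x=1 → posterior Beta(17, 12)
obs 11: x=1 → posterior Beta(18, 12)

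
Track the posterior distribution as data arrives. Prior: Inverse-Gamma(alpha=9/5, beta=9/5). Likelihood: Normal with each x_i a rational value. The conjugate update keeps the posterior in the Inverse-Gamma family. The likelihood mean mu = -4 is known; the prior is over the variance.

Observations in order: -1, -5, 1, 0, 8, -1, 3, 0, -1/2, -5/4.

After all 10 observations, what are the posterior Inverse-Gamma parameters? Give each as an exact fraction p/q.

alpha=34/5, beta=23393/160

obs 1: x=-1 → posterior Inverse-Gamma(23/10, 63/10)
obs 2: x=-5 → posterior Inverse-Gamma(14/5, 34/5)
obs 3: x=1 → posterior Inverse-Gamma(33/10, 193/10)
obs 4: x=0 → posterior Inverse-Gamma(19/5, 273/10)
obs 5: x=8 → posterior Inverse-Gamma(43/10, 993/10)
obs 6: x=-1 → posterior Inverse-Gamma(24/5, 519/5)
obs 7: x=3 → posterior Inverse-Gamma(53/10, 1283/10)
obs 8: x=0 → posterior Inverse-Gamma(29/5, 1363/10)
obs 9: x=-1/2 → posterior Inverse-Gamma(63/10, 5697/40)
obs 10: x=-5/4 → posterior Inverse-Gamma(34/5, 23393/160)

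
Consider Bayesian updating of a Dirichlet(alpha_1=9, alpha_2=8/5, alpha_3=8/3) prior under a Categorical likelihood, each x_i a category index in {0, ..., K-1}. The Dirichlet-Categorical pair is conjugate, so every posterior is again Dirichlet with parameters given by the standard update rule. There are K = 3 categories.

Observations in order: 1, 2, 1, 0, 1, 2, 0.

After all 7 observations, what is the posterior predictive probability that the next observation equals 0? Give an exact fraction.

165/304

obs 1: x=1 → posterior Dirichlet(9, 13/5, 8/3)
obs 2: x=2 → posterior Dirichlet(9, 13/5, 11/3)
obs 3: x=1 → posterior Dirichlet(9, 18/5, 11/3)
obs 4: x=0 → posterior Dirichlet(10, 18/5, 11/3)
obs 5: x=1 → posterior Dirichlet(10, 23/5, 11/3)
obs 6: x=2 → posterior Dirichlet(10, 23/5, 14/3)
obs 7: x=0 → posterior Dirichlet(11, 23/5, 14/3)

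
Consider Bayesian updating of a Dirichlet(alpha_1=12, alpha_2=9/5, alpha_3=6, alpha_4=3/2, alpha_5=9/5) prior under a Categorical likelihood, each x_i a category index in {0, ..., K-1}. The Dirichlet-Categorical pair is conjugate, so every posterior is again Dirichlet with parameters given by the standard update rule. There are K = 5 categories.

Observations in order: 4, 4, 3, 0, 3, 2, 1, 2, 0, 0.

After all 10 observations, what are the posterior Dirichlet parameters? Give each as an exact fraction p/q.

alpha_1=15, alpha_2=14/5, alpha_3=8, alpha_4=7/2, alpha_5=19/5

obs 1: x=4 → posterior Dirichlet(12, 9/5, 6, 3/2, 14/5)
obs 2: x=4 → posterior Dirichlet(12, 9/5, 6, 3/2, 19/5)
obs 3: x=3 → posterior Dirichlet(12, 9/5, 6, 5/2, 19/5)
obs 4: x=0 → posterior Dirichlet(13, 9/5, 6, 5/2, 19/5)
obs 5: x=3 → posterior Dirichlet(13, 9/5, 6, 7/2, 19/5)
obs 6: x=2 → posterior Dirichlet(13, 9/5, 7, 7/2, 19/5)
obs 7: x=1 → posterior Dirichlet(13, 14/5, 7, 7/2, 19/5)
obs 8: x=2 → posterior Dirichlet(13, 14/5, 8, 7/2, 19/5)
obs 9: x=0 → posterior Dirichlet(14, 14/5, 8, 7/2, 19/5)
obs 10: x=0 → posterior Dirichlet(15, 14/5, 8, 7/2, 19/5)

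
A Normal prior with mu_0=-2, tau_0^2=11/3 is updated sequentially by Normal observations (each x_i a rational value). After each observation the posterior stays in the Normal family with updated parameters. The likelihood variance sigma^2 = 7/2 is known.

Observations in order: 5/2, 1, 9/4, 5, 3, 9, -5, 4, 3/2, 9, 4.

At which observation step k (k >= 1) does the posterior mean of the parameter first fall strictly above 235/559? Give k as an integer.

k = 2

obs 1: x=5/2 → posterior Normal(13/43, 77/43)
obs 2: x=1 → posterior Normal(7/13, 77/65)
obs 3: x=9/4 → posterior Normal(169/174, 77/87)
obs 4: x=5 → posterior Normal(389/218, 77/109)
obs 5: x=3 → posterior Normal(521/262, 77/131)
obs 6: x=9 → posterior Normal(917/306, 77/153)
obs 7: x=-5 → posterior Normal(697/350, 11/25)
obs 8: x=4 → posterior Normal(873/394, 77/197)
obs 9: x=3/2 → posterior Normal(313/146, 77/219)
obs 10: x=9 → posterior Normal(1335/482, 77/241)
obs 11: x=4 → posterior Normal(1511/526, 77/263)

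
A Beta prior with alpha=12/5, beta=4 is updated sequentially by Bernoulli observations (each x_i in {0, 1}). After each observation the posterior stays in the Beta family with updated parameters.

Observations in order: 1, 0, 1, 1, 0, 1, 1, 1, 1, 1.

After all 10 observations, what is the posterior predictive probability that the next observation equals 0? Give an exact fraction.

15/41

obs 1: x=1 → posterior Beta(17/5, 4)
obs 2: x=0 → posterior Beta(17/5, 5)
obs 3: x=1 → posterior Beta(22/5, 5)
obs 4: x=1 → posterior Beta(27/5, 5)
obs 5: x=0 → posterior Beta(27/5, 6)
obs 6: x=1 → posterior Beta(32/5, 6)
obs 7: x=1 → posterior Beta(37/5, 6)
obs 8: x=1 → posterior Beta(42/5, 6)
obs 9: x=1 → posterior Beta(47/5, 6)
obs 10: x=1 → posterior Beta(52/5, 6)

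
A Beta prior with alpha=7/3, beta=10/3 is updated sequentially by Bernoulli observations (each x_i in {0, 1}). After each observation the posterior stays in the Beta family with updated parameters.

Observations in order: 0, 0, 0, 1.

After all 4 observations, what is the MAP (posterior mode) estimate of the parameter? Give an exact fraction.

obs 1: x=0 → posterior Beta(7/3, 13/3)
obs 2: x=0 → posterior Beta(7/3, 16/3)
obs 3: x=0 → posterior Beta(7/3, 19/3)
obs 4: x=1 → posterior Beta(10/3, 19/3)

7/23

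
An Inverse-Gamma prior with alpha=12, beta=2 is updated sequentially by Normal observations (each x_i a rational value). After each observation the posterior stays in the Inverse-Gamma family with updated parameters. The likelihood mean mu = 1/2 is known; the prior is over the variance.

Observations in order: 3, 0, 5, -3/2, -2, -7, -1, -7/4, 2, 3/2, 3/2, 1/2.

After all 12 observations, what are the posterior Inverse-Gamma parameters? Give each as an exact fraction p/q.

alpha=18, beta=1741/32

obs 1: x=3 → posterior Inverse-Gamma(25/2, 41/8)
obs 2: x=0 → posterior Inverse-Gamma(13, 21/4)
obs 3: x=5 → posterior Inverse-Gamma(27/2, 123/8)
obs 4: x=-3/2 → posterior Inverse-Gamma(14, 139/8)
obs 5: x=-2 → posterior Inverse-Gamma(29/2, 41/2)
obs 6: x=-7 → posterior Inverse-Gamma(15, 389/8)
obs 7: x=-1 → posterior Inverse-Gamma(31/2, 199/4)
obs 8: x=-7/4 → posterior Inverse-Gamma(16, 1673/32)
obs 9: x=2 → posterior Inverse-Gamma(33/2, 1709/32)
obs 10: x=3/2 → posterior Inverse-Gamma(17, 1725/32)
obs 11: x=3/2 → posterior Inverse-Gamma(35/2, 1741/32)
obs 12: x=1/2 → posterior Inverse-Gamma(18, 1741/32)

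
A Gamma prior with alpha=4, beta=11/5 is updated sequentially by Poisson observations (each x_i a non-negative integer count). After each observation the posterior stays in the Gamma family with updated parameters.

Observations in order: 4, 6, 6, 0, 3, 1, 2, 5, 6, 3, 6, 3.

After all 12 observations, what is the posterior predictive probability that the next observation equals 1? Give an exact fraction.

obs 1: x=4 → posterior Gamma(8, 16/5)
obs 2: x=6 → posterior Gamma(14, 21/5)
obs 3: x=6 → posterior Gamma(20, 26/5)
obs 4: x=0 → posterior Gamma(20, 31/5)
obs 5: x=3 → posterior Gamma(23, 36/5)
obs 6: x=1 → posterior Gamma(24, 41/5)
obs 7: x=2 → posterior Gamma(26, 46/5)
obs 8: x=5 → posterior Gamma(31, 51/5)
obs 9: x=6 → posterior Gamma(37, 56/5)
obs 10: x=3 → posterior Gamma(40, 61/5)
obs 11: x=6 → posterior Gamma(46, 66/5)
obs 12: x=3 → posterior Gamma(49, 71/5)

1261319678971154587592927731354075525023618221137424925050245055954983696584753196339135668595/10981953842900622614675398397696902999022046448521944923207444344797059342349401340216791269376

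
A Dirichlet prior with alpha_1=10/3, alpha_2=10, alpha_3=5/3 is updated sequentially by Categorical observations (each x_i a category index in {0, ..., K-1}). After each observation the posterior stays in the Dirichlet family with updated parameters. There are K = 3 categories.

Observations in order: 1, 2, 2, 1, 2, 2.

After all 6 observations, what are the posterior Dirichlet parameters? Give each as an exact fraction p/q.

alpha_1=10/3, alpha_2=12, alpha_3=17/3

obs 1: x=1 → posterior Dirichlet(10/3, 11, 5/3)
obs 2: x=2 → posterior Dirichlet(10/3, 11, 8/3)
obs 3: x=2 → posterior Dirichlet(10/3, 11, 11/3)
obs 4: x=1 → posterior Dirichlet(10/3, 12, 11/3)
obs 5: x=2 → posterior Dirichlet(10/3, 12, 14/3)
obs 6: x=2 → posterior Dirichlet(10/3, 12, 17/3)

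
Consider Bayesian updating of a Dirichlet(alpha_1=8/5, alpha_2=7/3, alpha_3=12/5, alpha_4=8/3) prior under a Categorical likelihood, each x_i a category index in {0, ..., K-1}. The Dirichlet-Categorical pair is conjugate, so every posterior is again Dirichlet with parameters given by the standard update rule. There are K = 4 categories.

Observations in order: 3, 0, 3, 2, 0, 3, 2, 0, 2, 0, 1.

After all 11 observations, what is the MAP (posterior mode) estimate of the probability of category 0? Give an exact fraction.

obs 1: x=3 → posterior Dirichlet(8/5, 7/3, 12/5, 11/3)
obs 2: x=0 → posterior Dirichlet(13/5, 7/3, 12/5, 11/3)
obs 3: x=3 → posterior Dirichlet(13/5, 7/3, 12/5, 14/3)
obs 4: x=2 → posterior Dirichlet(13/5, 7/3, 17/5, 14/3)
obs 5: x=0 → posterior Dirichlet(18/5, 7/3, 17/5, 14/3)
obs 6: x=3 → posterior Dirichlet(18/5, 7/3, 17/5, 17/3)
obs 7: x=2 → posterior Dirichlet(18/5, 7/3, 22/5, 17/3)
obs 8: x=0 → posterior Dirichlet(23/5, 7/3, 22/5, 17/3)
obs 9: x=2 → posterior Dirichlet(23/5, 7/3, 27/5, 17/3)
obs 10: x=0 → posterior Dirichlet(28/5, 7/3, 27/5, 17/3)
obs 11: x=1 → posterior Dirichlet(28/5, 10/3, 27/5, 17/3)

23/80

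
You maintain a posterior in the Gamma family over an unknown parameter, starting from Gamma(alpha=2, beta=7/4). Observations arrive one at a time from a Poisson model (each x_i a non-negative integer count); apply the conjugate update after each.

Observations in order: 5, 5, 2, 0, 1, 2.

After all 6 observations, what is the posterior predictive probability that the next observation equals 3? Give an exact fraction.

obs 1: x=5 → posterior Gamma(7, 11/4)
obs 2: x=5 → posterior Gamma(12, 15/4)
obs 3: x=2 → posterior Gamma(14, 19/4)
obs 4: x=0 → posterior Gamma(14, 23/4)
obs 5: x=1 → posterior Gamma(15, 27/4)
obs 6: x=2 → posterior Gamma(17, 31/4)

1398468041866476680969199408576/7609583501588058567047119140625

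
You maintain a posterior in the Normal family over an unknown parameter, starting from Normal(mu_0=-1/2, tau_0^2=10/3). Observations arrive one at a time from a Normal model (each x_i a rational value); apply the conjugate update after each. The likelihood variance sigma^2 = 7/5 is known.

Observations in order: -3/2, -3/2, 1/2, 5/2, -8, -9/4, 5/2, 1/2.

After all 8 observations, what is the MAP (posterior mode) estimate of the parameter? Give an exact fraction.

-373/421

obs 1: x=-3/2 → posterior Normal(-171/142, 70/71)
obs 2: x=-3/2 → posterior Normal(-321/242, 70/121)
obs 3: x=1/2 → posterior Normal(-271/342, 70/171)
obs 4: x=5/2 → posterior Normal(-21/442, 70/221)
obs 5: x=-8 → posterior Normal(-821/542, 70/271)
obs 6: x=-9/4 → posterior Normal(-523/321, 70/321)
obs 7: x=5/2 → posterior Normal(-398/371, 10/53)
obs 8: x=1/2 → posterior Normal(-373/421, 70/421)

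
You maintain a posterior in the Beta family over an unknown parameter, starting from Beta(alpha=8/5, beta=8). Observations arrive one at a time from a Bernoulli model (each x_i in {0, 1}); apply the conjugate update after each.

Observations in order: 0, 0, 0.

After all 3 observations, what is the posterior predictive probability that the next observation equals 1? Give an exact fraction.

obs 1: x=0 → posterior Beta(8/5, 9)
obs 2: x=0 → posterior Beta(8/5, 10)
obs 3: x=0 → posterior Beta(8/5, 11)

8/63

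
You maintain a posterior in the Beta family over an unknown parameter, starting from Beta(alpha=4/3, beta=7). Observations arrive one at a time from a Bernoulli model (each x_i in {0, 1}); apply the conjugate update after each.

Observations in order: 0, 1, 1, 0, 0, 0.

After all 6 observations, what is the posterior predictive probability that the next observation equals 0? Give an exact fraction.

obs 1: x=0 → posterior Beta(4/3, 8)
obs 2: x=1 → posterior Beta(7/3, 8)
obs 3: x=1 → posterior Beta(10/3, 8)
obs 4: x=0 → posterior Beta(10/3, 9)
obs 5: x=0 → posterior Beta(10/3, 10)
obs 6: x=0 → posterior Beta(10/3, 11)

33/43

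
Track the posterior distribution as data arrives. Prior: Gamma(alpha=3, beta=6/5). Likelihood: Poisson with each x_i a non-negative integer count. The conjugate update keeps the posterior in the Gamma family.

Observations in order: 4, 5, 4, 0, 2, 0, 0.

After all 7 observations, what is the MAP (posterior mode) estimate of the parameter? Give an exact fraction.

85/41

obs 1: x=4 → posterior Gamma(7, 11/5)
obs 2: x=5 → posterior Gamma(12, 16/5)
obs 3: x=4 → posterior Gamma(16, 21/5)
obs 4: x=0 → posterior Gamma(16, 26/5)
obs 5: x=2 → posterior Gamma(18, 31/5)
obs 6: x=0 → posterior Gamma(18, 36/5)
obs 7: x=0 → posterior Gamma(18, 41/5)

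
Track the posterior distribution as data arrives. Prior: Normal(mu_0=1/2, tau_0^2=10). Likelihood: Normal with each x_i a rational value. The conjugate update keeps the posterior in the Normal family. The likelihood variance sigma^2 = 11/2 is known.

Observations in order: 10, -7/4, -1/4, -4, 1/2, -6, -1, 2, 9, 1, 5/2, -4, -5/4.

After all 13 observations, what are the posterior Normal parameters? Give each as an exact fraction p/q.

obs 1: x=10 → posterior Normal(411/62, 110/31)
obs 2: x=-7/4 → posterior Normal(341/102, 110/51)
obs 3: x=-1/4 → posterior Normal(331/142, 110/71)
obs 4: x=-4 → posterior Normal(171/182, 110/91)
obs 5: x=1/2 → posterior Normal(191/222, 110/111)
obs 6: x=-6 → posterior Normal(-49/262, 110/131)
obs 7: x=-1 → posterior Normal(-89/302, 110/151)
obs 8: x=2 → posterior Normal(-1/38, 110/171)
obs 9: x=9 → posterior Normal(351/382, 110/191)
obs 10: x=1 → posterior Normal(391/422, 110/211)
obs 11: x=5/2 → posterior Normal(491/462, 10/21)
obs 12: x=-4 → posterior Normal(331/502, 110/251)
obs 13: x=-5/4 → posterior Normal(281/542, 110/271)

mu_0=281/542, tau_0^2=110/271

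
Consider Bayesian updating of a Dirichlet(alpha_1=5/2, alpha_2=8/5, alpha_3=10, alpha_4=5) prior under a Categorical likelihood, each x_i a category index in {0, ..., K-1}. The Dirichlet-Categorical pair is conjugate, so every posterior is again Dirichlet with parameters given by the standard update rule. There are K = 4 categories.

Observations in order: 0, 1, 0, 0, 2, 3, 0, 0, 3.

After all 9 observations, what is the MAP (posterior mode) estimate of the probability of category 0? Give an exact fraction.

65/241

obs 1: x=0 → posterior Dirichlet(7/2, 8/5, 10, 5)
obs 2: x=1 → posterior Dirichlet(7/2, 13/5, 10, 5)
obs 3: x=0 → posterior Dirichlet(9/2, 13/5, 10, 5)
obs 4: x=0 → posterior Dirichlet(11/2, 13/5, 10, 5)
obs 5: x=2 → posterior Dirichlet(11/2, 13/5, 11, 5)
obs 6: x=3 → posterior Dirichlet(11/2, 13/5, 11, 6)
obs 7: x=0 → posterior Dirichlet(13/2, 13/5, 11, 6)
obs 8: x=0 → posterior Dirichlet(15/2, 13/5, 11, 6)
obs 9: x=3 → posterior Dirichlet(15/2, 13/5, 11, 7)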